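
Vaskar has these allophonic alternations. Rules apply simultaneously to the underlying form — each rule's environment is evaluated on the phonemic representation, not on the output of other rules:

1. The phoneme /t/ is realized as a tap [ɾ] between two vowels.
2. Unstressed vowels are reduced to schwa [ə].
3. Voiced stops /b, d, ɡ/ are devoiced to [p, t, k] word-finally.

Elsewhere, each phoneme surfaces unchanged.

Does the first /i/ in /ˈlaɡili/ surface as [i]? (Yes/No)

No

/i/ meets the environment for rule 2 (in an unstressed syllable) → [ə].
The actual realization is [ə], not [i].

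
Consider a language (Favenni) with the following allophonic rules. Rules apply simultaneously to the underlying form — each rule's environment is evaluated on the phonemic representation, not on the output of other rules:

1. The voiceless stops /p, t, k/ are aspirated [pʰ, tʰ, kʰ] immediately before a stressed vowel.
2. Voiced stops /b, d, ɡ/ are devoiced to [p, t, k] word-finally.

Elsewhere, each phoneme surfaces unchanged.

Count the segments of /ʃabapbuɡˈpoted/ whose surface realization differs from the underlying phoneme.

Segments that undergo a rule: /p/ → [pʰ] (rule 1); /d/ → [t] (rule 2).
All other segments surface unchanged.

2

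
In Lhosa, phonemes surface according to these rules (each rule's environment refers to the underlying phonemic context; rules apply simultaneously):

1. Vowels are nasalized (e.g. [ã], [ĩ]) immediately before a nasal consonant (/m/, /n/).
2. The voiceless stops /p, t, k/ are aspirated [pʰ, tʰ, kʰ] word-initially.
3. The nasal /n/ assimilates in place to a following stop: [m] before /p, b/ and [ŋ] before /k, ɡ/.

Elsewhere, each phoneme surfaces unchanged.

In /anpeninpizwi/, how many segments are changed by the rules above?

5

Segments that undergo a rule: /a/ → [ã] (rule 1); /n/ → [m] (rule 3); /e/ → [ẽ] (rule 1); /i/ → [ĩ] (rule 1); /n/ → [m] (rule 3).
All other segments surface unchanged.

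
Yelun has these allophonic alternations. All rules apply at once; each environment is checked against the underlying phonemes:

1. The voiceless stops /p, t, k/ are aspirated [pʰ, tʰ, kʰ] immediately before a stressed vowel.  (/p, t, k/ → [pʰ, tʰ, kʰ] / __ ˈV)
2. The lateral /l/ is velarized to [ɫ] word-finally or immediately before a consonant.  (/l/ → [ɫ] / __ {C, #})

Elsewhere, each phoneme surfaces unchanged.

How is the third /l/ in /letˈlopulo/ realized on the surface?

[l]

/l/ (between /u/ and /o/) fails the environment for rule 2, so it stays [l].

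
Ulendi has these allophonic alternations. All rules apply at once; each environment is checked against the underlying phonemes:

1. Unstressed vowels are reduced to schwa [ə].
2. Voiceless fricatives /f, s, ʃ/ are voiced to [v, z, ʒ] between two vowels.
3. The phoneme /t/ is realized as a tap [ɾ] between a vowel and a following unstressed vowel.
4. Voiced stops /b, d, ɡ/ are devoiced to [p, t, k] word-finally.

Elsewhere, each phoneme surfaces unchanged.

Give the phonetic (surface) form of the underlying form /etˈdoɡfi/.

[ətˈdoɡfə]

Rule 1 applies to /e/ (word-initial: in an unstressed syllable) → [ə].
/t/ — between /e/ and /d/; rule 3 does not apply here → [t].
/d/ (between /t/ and /o/) fails the environment for rule 4, so it stays [d].
/o/ (between /d/ and /ɡ/) is in the target of rule 1 but the environment (in an unstressed syllable) is not met → [o].
/ɡ/ (between /o/ and /f/) fails the environment for rule 4, so it stays [ɡ].
/f/ (between /ɡ/ and /i/) is in the target of rule 2 but the environment (between two vowels) is not met → [f].
/i/ — word-final, in an unstressed syllable — surfaces as [ə] (rule 1).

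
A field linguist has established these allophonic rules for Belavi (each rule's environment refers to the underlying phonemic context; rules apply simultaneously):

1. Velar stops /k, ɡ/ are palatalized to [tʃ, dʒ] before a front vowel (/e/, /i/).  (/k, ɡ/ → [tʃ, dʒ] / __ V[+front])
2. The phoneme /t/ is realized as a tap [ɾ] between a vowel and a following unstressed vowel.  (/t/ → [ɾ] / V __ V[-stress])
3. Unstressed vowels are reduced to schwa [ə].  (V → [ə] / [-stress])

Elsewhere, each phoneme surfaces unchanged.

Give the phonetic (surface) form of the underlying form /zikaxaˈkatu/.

/i/ (between /z/ and /k/): in an unstressed syllable, so rule 3 applies → [ə].
/k/ — between /i/ and /a/; rule 1 does not apply here → [k].
/a/ (between /k/ and /x/) occurs in an unstressed syllable → [ə] by rule 3.
/a/ (between /x/ and /k/) occurs in an unstressed syllable → [ə] by rule 3.
/k/ (between /a/ and /a/): rule 1 targets it, but not before a front vowel → unchanged [k].
/a/ (between /k/ and /t/) fails the environment for rule 3, so it stays [a].
/t/ — between /a/ and /u/, between a vowel and a following unstressed vowel — surfaces as [ɾ] (rule 2).
/u/ — word-final, in an unstressed syllable — surfaces as [ə] (rule 3).

[zəkəxəˈkaɾə]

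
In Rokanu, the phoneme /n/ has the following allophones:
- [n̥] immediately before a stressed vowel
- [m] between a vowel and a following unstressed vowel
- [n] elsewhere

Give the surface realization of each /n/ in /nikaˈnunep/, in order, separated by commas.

[n], [n̥], [m]

Occurrence 1 (position 1): no conditioning environment matches → elsewhere allophone [n].
Occurrence 2 (position 5): immediately before a stressed vowel → [n̥].
Occurrence 3 (position 7): between a vowel and a following unstressed vowel → [m].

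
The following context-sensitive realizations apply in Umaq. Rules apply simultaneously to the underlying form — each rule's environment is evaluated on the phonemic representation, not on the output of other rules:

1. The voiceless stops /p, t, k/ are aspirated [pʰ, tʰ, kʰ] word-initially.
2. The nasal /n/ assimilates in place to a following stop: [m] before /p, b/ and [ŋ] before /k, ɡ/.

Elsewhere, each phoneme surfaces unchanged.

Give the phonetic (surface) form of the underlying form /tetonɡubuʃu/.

[tʰetoŋɡubuʃu]

Rule 1 applies to /t/ (word-initial: word-initially) → [tʰ].
/e/ — not in any rule's target class → [e].
/t/ (between /e/ and /o/) is in the target of rule 1 but the environment (word-initially) is not met → [t].
/o/ stays [o].
/n/ (between /o/ and /ɡ/): before a labial or velar stop, so rule 2 applies → [ŋ].
/ɡ/ stays [ɡ].
/u/ (between /ɡ/ and /b/): no rule targets it → [u].
/b/ — not in any rule's target class → [b].
/u/ stays [u].
/ʃ/ (between /u/ and /u/) is unaffected → [ʃ].
/u/ (word-final): no rule targets it → [u].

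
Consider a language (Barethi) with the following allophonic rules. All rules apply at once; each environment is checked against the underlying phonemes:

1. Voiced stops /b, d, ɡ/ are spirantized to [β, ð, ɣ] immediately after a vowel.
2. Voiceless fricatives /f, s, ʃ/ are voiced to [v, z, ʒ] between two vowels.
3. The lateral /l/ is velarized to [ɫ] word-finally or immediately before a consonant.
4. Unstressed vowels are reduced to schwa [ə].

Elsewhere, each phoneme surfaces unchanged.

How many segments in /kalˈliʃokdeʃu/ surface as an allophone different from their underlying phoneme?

7

Segments that undergo a rule: /a/ → [ə] (rule 4); /l/ → [ɫ] (rule 3); /ʃ/ → [ʒ] (rule 2); /o/ → [ə] (rule 4); /e/ → [ə] (rule 4); /ʃ/ → [ʒ] (rule 2); /u/ → [ə] (rule 4).
All other segments surface unchanged.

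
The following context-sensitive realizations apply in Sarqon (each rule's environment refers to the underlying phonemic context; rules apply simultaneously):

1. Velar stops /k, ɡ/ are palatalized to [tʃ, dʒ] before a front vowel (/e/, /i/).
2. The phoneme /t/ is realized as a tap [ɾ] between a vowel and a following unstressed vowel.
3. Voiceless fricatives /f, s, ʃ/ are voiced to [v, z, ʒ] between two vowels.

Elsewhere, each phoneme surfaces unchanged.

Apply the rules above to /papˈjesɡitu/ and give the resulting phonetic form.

/p/ (word-initial) is unaffected → [p].
/a/ (between /p/ and /p/) is unaffected → [a].
/p/ — not in any rule's target class → [p].
/j/ (between /p/ and /e/): no rule targets it → [j].
/e/ stays [e].
/s/ — between /e/ and /ɡ/; rule 3 does not apply here → [s].
/ɡ/ (between /s/ and /i/): before a front vowel, so rule 1 applies → [dʒ].
/i/ (between /ɡ/ and /t/): no rule targets it → [i].
/t/ — between /i/ and /u/, between a vowel and a following unstressed vowel — surfaces as [ɾ] (rule 2).
/u/ stays [u].

[papˈjesdʒiɾu]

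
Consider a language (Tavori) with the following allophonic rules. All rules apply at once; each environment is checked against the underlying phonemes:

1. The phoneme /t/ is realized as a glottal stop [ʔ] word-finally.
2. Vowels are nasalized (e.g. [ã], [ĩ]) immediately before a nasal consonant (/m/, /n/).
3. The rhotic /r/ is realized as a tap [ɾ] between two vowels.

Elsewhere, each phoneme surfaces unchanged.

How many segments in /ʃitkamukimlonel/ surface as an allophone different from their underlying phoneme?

Segments that undergo a rule: /a/ → [ã] (rule 2); /i/ → [ĩ] (rule 2); /o/ → [õ] (rule 2).
All other segments surface unchanged.

3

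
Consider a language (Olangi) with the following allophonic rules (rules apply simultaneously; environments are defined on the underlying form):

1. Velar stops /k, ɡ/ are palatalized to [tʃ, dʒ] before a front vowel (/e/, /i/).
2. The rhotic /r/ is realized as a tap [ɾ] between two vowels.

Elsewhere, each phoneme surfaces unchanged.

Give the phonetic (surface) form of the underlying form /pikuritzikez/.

[pikuɾitzitʃez]

/p/ stays [p].
/i/ — not in any rule's target class → [i].
/k/ — between /i/ and /u/; rule 1 does not apply here → [k].
/u/ (between /k/ and /r/): no rule targets it → [u].
/r/ — between /u/ and /i/, between two vowels — surfaces as [ɾ] (rule 2).
/i/ — not in any rule's target class → [i].
/t/ (between /i/ and /z/) is unaffected → [t].
/z/ (between /t/ and /i/): no rule targets it → [z].
/i/ (between /z/ and /k/): no rule targets it → [i].
/k/ — between /i/ and /e/, before a front vowel — surfaces as [tʃ] (rule 1).
/e/ stays [e].
/z/ (word-final) is unaffected → [z].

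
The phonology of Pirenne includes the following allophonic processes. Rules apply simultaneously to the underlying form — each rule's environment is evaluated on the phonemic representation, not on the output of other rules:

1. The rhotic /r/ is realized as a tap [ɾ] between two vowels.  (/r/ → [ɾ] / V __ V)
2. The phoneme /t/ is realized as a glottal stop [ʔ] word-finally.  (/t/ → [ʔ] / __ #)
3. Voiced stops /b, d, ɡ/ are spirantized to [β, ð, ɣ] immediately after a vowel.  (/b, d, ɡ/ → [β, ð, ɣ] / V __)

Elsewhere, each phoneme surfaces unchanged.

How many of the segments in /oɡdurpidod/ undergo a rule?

3

Segments that undergo a rule: /ɡ/ → [ɣ] (rule 3); /d/ → [ð] (rule 3); /d/ → [ð] (rule 3).
All other segments surface unchanged.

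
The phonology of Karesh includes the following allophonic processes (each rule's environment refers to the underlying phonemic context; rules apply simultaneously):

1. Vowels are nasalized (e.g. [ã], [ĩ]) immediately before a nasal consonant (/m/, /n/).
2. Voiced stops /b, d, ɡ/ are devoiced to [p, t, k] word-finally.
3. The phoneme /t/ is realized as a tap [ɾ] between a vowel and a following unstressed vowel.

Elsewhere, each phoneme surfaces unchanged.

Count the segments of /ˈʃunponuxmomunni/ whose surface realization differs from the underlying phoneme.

4

Segments that undergo a rule: /u/ → [ũ] (rule 1); /o/ → [õ] (rule 1); /o/ → [õ] (rule 1); /u/ → [ũ] (rule 1).
All other segments surface unchanged.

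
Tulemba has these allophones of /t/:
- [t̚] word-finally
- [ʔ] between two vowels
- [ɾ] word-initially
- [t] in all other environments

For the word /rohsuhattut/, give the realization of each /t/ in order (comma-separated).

Occurrence 1 (position 8): no conditioning environment matches → elsewhere allophone [t].
Occurrence 2 (position 9): no conditioning environment matches → elsewhere allophone [t].
Occurrence 3 (position 11): word-finally → [t̚].

[t], [t], [t̚]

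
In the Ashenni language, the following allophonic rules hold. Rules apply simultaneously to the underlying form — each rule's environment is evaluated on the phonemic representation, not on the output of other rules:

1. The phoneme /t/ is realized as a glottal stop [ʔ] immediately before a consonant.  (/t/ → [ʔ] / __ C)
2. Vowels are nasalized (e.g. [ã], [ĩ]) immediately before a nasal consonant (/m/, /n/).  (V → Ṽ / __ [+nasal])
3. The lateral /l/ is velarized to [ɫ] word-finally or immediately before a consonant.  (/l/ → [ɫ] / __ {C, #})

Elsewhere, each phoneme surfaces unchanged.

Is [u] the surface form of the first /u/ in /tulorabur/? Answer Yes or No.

Yes

/u/ (between /t/ and /l/) fails the environment for rule 2, so it stays [u].
The actual realization is [u], which matches [u].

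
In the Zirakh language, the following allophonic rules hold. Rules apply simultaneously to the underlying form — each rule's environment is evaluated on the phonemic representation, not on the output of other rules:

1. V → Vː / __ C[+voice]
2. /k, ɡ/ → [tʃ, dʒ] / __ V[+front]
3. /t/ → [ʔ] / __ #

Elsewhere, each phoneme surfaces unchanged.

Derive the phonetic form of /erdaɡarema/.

Rule 1 applies to /e/ (word-initial: before a voiced consonant) → [eː].
/r/ (between /e/ and /d/) is unaffected → [r].
/d/ (between /r/ and /a/) is unaffected → [d].
/a/ meets the environment for rule 1 (before a voiced consonant) → [aː].
/ɡ/ (between /a/ and /a/) is in the target of rule 2 but the environment (before a front vowel) is not met → [ɡ].
/a/ — between /ɡ/ and /r/, before a voiced consonant — surfaces as [aː] (rule 1).
/r/ stays [r].
/e/ (between /r/ and /m/): before a voiced consonant, so rule 1 applies → [eː].
/m/ (between /e/ and /a/) is unaffected → [m].
/a/ (word-final) is in the target of rule 1 but the environment (before a voiced consonant) is not met → [a].

[eːrdaːɡaːreːma]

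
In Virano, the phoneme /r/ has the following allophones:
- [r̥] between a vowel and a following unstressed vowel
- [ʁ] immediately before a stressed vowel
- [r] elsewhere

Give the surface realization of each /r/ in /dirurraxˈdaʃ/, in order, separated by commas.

[r̥], [r], [r]

Occurrence 1 (position 3): between a vowel and a following unstressed vowel → [r̥].
Occurrence 2 (position 5): no conditioning environment matches → elsewhere allophone [r].
Occurrence 3 (position 6): no conditioning environment matches → elsewhere allophone [r].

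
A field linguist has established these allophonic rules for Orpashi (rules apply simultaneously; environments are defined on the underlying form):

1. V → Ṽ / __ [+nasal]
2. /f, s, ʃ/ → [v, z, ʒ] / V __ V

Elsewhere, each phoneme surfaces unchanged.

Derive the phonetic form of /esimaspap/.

/e/ (word-initial) fails the environment for rule 1, so it stays [e].
/s/ (between /e/ and /i/) occurs between two vowels → [z] by rule 2.
/i/ — between /s/ and /m/, before a nasal consonant — surfaces as [ĩ] (rule 1).
/m/ (between /i/ and /a/): no rule targets it → [m].
/a/ — between /m/ and /s/; rule 1 does not apply here → [a].
/s/ — between /a/ and /p/; rule 2 does not apply here → [s].
/p/ stays [p].
/a/ — between /p/ and /p/; rule 1 does not apply here → [a].
/p/ stays [p].

[ezĩmaspap]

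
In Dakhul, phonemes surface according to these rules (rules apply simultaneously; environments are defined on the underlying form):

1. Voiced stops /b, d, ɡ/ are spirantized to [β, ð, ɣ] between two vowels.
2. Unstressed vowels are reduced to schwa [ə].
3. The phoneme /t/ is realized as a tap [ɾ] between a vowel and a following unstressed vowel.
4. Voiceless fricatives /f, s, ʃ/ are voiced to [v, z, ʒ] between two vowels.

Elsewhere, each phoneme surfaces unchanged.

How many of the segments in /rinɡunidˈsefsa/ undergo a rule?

4

Segments that undergo a rule: /i/ → [ə] (rule 2); /u/ → [ə] (rule 2); /i/ → [ə] (rule 2); /a/ → [ə] (rule 2).
All other segments surface unchanged.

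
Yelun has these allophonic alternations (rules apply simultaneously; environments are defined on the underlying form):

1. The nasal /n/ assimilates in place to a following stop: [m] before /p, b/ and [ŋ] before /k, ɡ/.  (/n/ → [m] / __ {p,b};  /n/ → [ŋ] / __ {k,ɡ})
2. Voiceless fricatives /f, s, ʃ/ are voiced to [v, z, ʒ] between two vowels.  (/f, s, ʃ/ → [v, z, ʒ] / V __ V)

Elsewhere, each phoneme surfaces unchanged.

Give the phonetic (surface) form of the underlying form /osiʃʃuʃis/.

/o/ (word-initial): no rule targets it → [o].
/s/ (between /o/ and /i/) occurs between two vowels → [z] by rule 2.
/i/ — not in any rule's target class → [i].
/ʃ/ (between /i/ and /ʃ/) is in the target of rule 2 but the environment (between two vowels) is not met → [ʃ].
/ʃ/ (between /ʃ/ and /u/): rule 2 targets it, but not between two vowels → unchanged [ʃ].
/u/ stays [u].
Rule 2 applies to /ʃ/ (between /u/ and /i/: between two vowels) → [ʒ].
/i/ stays [i].
/s/ (word-final) is in the target of rule 2 but the environment (between two vowels) is not met → [s].

[oziʃʃuʒis]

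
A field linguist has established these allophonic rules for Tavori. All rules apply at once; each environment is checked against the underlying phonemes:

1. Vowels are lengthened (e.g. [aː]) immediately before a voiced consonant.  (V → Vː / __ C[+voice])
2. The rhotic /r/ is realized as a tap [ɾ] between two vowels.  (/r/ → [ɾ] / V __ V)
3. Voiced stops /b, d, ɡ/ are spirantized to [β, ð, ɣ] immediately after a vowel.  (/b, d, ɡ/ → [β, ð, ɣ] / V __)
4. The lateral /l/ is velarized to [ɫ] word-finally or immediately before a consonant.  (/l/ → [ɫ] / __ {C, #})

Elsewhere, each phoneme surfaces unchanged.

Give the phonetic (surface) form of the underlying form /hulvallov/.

/u/ meets the environment for rule 1 (before a voiced consonant) → [uː].
/l/ meets the environment for rule 4 (word-finally or immediately before a consonant) → [ɫ].
/a/ (between /v/ and /l/): before a voiced consonant, so rule 1 applies → [aː].
/l/ meets the environment for rule 4 (word-finally or immediately before a consonant) → [ɫ].
/l/ (between /l/ and /o/) is in the target of rule 4 but the environment (word-finally or immediately before a consonant) is not met → [l].
/o/ (between /l/ and /v/): before a voiced consonant, so rule 1 applies → [oː].

[huːɫvaːɫloːv]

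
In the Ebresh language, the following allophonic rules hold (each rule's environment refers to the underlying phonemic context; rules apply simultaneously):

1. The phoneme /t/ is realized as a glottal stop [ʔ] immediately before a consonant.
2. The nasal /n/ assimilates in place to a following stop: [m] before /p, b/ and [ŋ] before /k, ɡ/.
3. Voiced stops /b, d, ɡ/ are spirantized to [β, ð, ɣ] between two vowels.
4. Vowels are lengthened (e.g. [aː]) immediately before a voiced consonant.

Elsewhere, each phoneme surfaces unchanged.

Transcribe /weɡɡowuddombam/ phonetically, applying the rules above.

Rule 4 applies to /e/ (between /w/ and /ɡ/: before a voiced consonant) → [eː].
/ɡ/ — between /e/ and /ɡ/; rule 3 does not apply here → [ɡ].
/ɡ/ — between /ɡ/ and /o/; rule 3 does not apply here → [ɡ].
Rule 4 applies to /o/ (between /ɡ/ and /w/: before a voiced consonant) → [oː].
Rule 4 applies to /u/ (between /w/ and /d/: before a voiced consonant) → [uː].
/d/ (between /u/ and /d/) is in the target of rule 3 but the environment (between two vowels) is not met → [d].
/d/ (between /d/ and /o/) fails the environment for rule 3, so it stays [d].
/o/ (between /d/ and /m/) occurs before a voiced consonant → [oː] by rule 4.
/b/ — between /m/ and /a/; rule 3 does not apply here → [b].
/a/ — between /b/ and /m/, before a voiced consonant — surfaces as [aː] (rule 4).

[weːɡɡoːwuːddoːmbaːm]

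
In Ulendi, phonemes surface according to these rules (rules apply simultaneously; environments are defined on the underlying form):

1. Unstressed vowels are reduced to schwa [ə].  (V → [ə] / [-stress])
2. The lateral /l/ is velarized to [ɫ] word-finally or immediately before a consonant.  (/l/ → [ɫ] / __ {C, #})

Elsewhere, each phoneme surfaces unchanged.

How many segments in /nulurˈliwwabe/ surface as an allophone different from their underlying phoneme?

4

Segments that undergo a rule: /u/ → [ə] (rule 1); /u/ → [ə] (rule 1); /a/ → [ə] (rule 1); /e/ → [ə] (rule 1).
All other segments surface unchanged.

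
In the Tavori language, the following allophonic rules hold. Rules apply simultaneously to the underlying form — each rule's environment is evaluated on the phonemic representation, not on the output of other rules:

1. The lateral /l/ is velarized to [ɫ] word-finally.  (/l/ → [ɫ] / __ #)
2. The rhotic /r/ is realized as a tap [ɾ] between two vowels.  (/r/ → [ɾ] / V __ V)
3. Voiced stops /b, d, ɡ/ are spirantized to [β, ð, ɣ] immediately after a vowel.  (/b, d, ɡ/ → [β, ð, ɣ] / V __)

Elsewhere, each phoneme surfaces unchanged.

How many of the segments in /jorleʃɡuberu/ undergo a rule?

Segments that undergo a rule: /b/ → [β] (rule 3); /r/ → [ɾ] (rule 2).
All other segments surface unchanged.

2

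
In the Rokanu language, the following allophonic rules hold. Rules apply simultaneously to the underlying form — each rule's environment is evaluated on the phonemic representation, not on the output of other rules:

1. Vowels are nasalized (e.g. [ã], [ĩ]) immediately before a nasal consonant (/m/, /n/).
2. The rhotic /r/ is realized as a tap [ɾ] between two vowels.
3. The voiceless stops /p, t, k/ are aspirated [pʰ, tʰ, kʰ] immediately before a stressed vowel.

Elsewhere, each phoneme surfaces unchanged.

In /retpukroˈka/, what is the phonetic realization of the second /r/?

[r]

/r/ (between /k/ and /o/): rule 2 targets it, but not between two vowels → unchanged [r].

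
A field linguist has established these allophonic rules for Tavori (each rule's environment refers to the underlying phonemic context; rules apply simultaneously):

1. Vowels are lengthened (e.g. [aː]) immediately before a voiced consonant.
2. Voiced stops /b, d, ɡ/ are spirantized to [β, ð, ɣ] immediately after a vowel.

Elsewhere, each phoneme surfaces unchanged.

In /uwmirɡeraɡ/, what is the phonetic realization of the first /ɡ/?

/ɡ/ (between /r/ and /e/): rule 2 targets it, but not immediately after a vowel → unchanged [ɡ].

[ɡ]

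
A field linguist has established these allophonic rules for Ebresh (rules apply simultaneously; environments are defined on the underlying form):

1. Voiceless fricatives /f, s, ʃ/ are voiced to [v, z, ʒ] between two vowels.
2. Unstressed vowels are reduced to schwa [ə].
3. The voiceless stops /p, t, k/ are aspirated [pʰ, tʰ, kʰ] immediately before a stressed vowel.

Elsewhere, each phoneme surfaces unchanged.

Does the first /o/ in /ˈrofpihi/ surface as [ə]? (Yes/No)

No

/o/ (between /r/ and /f/) is in the target of rule 2 but the environment (in an unstressed syllable) is not met → [o].
The actual realization is [o], not [ə].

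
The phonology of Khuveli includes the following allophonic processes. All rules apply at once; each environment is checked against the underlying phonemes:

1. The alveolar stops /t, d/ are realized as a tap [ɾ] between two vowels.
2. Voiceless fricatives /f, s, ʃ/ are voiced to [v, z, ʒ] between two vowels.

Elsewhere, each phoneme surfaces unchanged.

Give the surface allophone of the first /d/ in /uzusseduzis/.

[ɾ]

/d/ (between /e/ and /u/): between two vowels, so rule 1 applies → [ɾ].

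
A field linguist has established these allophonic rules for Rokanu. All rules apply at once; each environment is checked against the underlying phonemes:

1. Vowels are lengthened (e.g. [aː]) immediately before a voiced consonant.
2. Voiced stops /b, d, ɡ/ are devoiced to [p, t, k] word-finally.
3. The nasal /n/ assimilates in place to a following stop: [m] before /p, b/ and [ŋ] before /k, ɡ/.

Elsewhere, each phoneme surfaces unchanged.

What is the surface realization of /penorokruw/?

/e/ meets the environment for rule 1 (before a voiced consonant) → [eː].
/n/ — between /e/ and /o/; rule 3 does not apply here → [n].
/o/ meets the environment for rule 1 (before a voiced consonant) → [oː].
/o/ (between /r/ and /k/) fails the environment for rule 1, so it stays [o].
Rule 1 applies to /u/ (between /r/ and /w/: before a voiced consonant) → [uː].

[peːnoːrokruːw]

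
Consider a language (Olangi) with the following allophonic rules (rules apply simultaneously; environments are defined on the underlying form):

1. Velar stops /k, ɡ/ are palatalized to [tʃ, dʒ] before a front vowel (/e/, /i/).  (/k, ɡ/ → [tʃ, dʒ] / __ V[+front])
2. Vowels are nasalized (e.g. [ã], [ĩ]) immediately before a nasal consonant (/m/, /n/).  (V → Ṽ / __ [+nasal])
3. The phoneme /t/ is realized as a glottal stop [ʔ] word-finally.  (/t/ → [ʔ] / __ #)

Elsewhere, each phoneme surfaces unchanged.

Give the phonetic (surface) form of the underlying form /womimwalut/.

[wõmĩmwaluʔ]

/w/ (word-initial): no rule targets it → [w].
/o/ meets the environment for rule 2 (before a nasal consonant) → [õ].
/m/ stays [m].
/i/ — between /m/ and /m/, before a nasal consonant — surfaces as [ĩ] (rule 2).
/m/ stays [m].
/w/ stays [w].
/a/ (between /w/ and /l/) fails the environment for rule 2, so it stays [a].
/l/ — not in any rule's target class → [l].
/u/ (between /l/ and /t/) is in the target of rule 2 but the environment (before a nasal consonant) is not met → [u].
Rule 3 applies to /t/ (word-final: word-finally) → [ʔ].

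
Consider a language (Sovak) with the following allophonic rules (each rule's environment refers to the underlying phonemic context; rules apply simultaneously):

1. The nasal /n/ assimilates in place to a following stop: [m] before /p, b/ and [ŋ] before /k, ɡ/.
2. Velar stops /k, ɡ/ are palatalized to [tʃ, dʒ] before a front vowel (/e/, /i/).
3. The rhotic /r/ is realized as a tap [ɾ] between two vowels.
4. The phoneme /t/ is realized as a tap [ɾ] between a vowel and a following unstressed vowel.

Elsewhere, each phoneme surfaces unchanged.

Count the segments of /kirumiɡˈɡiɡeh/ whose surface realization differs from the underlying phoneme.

4

Segments that undergo a rule: /k/ → [tʃ] (rule 2); /r/ → [ɾ] (rule 3); /ɡ/ → [dʒ] (rule 2); /ɡ/ → [dʒ] (rule 2).
All other segments surface unchanged.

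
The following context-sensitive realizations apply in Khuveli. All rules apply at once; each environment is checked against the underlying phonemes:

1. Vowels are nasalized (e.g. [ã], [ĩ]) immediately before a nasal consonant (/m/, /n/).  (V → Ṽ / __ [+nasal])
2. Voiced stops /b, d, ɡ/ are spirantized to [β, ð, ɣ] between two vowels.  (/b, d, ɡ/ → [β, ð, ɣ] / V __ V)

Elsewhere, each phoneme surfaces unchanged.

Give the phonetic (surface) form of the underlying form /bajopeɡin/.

/b/ — word-initial; rule 2 does not apply here → [b].
/a/ — between /b/ and /j/; rule 1 does not apply here → [a].
/j/ stays [j].
/o/ (between /j/ and /p/) is in the target of rule 1 but the environment (before a nasal consonant) is not met → [o].
/p/ — not in any rule's target class → [p].
/e/ (between /p/ and /ɡ/): rule 1 targets it, but not before a nasal consonant → unchanged [e].
/ɡ/ — between /e/ and /i/, between two vowels — surfaces as [ɣ] (rule 2).
/i/ (between /ɡ/ and /n/) occurs before a nasal consonant → [ĩ] by rule 1.
/n/ — not in any rule's target class → [n].

[bajopeɣĩn]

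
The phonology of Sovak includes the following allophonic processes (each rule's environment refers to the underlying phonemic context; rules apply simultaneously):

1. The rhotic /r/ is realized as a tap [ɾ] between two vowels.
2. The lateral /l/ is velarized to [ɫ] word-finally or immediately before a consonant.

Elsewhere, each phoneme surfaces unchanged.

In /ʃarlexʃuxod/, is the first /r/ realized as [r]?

Yes

/r/ (between /a/ and /l/): rule 1 targets it, but not between two vowels → unchanged [r].
The actual realization is [r], which matches [r].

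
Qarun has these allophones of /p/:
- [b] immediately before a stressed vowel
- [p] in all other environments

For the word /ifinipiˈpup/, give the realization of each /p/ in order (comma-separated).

[p], [b], [p]

Occurrence 1 (position 6): no conditioning environment matches → elsewhere allophone [p].
Occurrence 2 (position 8): immediately before a stressed vowel → [b].
Occurrence 3 (position 10): no conditioning environment matches → elsewhere allophone [p].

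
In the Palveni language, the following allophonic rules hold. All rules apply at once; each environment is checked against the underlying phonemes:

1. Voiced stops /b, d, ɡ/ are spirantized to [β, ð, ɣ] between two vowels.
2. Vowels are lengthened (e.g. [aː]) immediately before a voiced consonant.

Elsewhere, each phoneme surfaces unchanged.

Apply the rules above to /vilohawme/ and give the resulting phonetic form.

[viːlohaːwme]

/v/ stays [v].
/i/ — between /v/ and /l/, before a voiced consonant — surfaces as [iː] (rule 2).
/l/ stays [l].
/o/ (between /l/ and /h/): rule 2 targets it, but not before a voiced consonant → unchanged [o].
/h/ — not in any rule's target class → [h].
/a/ (between /h/ and /w/): before a voiced consonant, so rule 2 applies → [aː].
/w/ (between /a/ and /m/): no rule targets it → [w].
/m/ (between /w/ and /e/) is unaffected → [m].
/e/ (word-final): rule 2 targets it, but not before a voiced consonant → unchanged [e].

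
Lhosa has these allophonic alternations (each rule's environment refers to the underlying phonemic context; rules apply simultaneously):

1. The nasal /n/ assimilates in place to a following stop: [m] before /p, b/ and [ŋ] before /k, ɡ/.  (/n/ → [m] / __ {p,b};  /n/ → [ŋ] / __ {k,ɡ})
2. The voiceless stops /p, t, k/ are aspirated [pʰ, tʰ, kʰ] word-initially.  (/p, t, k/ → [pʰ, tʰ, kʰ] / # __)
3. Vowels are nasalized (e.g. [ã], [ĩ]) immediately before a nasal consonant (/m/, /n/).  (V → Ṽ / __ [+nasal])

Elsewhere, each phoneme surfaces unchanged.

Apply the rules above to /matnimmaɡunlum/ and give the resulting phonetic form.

[matnĩmmaɡũnlũm]

/a/ (between /m/ and /t/) is in the target of rule 3 but the environment (before a nasal consonant) is not met → [a].
/t/ (between /a/ and /n/): rule 2 targets it, but not word-initially → unchanged [t].
/n/ (between /t/ and /i/): rule 1 targets it, but not before a labial or velar stop → unchanged [n].
Rule 3 applies to /i/ (between /n/ and /m/: before a nasal consonant) → [ĩ].
/a/ — between /m/ and /ɡ/; rule 3 does not apply here → [a].
/u/ meets the environment for rule 3 (before a nasal consonant) → [ũ].
/n/ — between /u/ and /l/; rule 1 does not apply here → [n].
/u/ — between /l/ and /m/, before a nasal consonant — surfaces as [ũ] (rule 3).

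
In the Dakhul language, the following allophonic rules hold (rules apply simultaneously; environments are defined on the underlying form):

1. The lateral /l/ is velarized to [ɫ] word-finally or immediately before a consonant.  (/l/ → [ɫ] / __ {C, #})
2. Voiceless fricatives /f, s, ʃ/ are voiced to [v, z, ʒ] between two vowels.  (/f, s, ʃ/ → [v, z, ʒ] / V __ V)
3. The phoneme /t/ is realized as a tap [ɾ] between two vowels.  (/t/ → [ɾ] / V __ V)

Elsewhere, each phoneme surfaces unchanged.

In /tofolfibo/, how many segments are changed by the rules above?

2

Segments that undergo a rule: /f/ → [v] (rule 2); /l/ → [ɫ] (rule 1).
All other segments surface unchanged.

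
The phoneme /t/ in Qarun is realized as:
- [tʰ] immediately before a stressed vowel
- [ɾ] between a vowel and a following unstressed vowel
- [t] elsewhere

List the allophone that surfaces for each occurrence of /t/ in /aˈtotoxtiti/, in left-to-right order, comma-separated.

Occurrence 1 (position 2): immediately before a stressed vowel → [tʰ].
Occurrence 2 (position 4): between a vowel and an unstressed vowel → [ɾ].
Occurrence 3 (position 7): no conditioning environment matches → elsewhere allophone [t].
Occurrence 4 (position 9): between a vowel and an unstressed vowel → [ɾ].

[tʰ], [ɾ], [t], [ɾ]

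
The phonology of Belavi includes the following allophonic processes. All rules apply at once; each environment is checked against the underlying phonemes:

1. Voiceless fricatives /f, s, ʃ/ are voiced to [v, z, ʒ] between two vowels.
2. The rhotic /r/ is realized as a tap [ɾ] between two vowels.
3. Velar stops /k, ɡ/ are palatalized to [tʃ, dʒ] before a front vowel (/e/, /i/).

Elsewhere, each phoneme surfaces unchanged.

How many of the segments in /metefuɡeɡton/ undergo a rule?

2

Segments that undergo a rule: /f/ → [v] (rule 1); /ɡ/ → [dʒ] (rule 3).
All other segments surface unchanged.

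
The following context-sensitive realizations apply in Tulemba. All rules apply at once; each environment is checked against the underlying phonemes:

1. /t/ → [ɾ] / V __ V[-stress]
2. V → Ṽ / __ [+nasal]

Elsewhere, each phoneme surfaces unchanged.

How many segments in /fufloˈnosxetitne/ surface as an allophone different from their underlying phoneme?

2

Segments that undergo a rule: /o/ → [õ] (rule 2); /t/ → [ɾ] (rule 1).
All other segments surface unchanged.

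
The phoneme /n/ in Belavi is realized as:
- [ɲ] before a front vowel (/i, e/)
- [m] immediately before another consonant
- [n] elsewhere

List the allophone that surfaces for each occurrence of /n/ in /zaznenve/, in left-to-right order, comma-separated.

[ɲ], [m]

Occurrence 1 (position 4): before a front vowel (/i, e/) → [ɲ].
Occurrence 2 (position 6): immediately before another consonant → [m].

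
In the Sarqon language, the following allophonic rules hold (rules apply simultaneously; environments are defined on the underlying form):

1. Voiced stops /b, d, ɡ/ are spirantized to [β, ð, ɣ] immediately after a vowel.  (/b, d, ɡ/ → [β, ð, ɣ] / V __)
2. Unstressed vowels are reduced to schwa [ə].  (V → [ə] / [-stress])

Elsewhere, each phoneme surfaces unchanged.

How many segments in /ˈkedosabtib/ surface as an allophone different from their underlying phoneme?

Segments that undergo a rule: /d/ → [ð] (rule 1); /o/ → [ə] (rule 2); /a/ → [ə] (rule 2); /b/ → [β] (rule 1); /i/ → [ə] (rule 2); /b/ → [β] (rule 1).
All other segments surface unchanged.

6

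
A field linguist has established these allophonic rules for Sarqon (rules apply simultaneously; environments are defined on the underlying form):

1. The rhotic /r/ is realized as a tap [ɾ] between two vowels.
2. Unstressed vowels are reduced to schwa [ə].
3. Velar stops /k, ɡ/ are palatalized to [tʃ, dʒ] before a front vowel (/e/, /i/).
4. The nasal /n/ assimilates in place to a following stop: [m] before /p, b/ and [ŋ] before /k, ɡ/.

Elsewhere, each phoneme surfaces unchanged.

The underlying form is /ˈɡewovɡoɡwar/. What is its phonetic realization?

/ɡ/ (word-initial) occurs before a front vowel → [dʒ] by rule 3.
/e/ (between /ɡ/ and /w/) fails the environment for rule 2, so it stays [e].
/w/ (between /e/ and /o/) is unaffected → [w].
Rule 2 applies to /o/ (between /w/ and /v/: in an unstressed syllable) → [ə].
/v/ — not in any rule's target class → [v].
/ɡ/ (between /v/ and /o/) fails the environment for rule 3, so it stays [ɡ].
/o/ (between /ɡ/ and /ɡ/) occurs in an unstressed syllable → [ə] by rule 2.
/ɡ/ (between /o/ and /w/) is in the target of rule 3 but the environment (before a front vowel) is not met → [ɡ].
/w/ stays [w].
Rule 2 applies to /a/ (between /w/ and /r/: in an unstressed syllable) → [ə].
/r/ (word-final) is in the target of rule 1 but the environment (between two vowels) is not met → [r].

[ˈdʒewəvɡəɡwər]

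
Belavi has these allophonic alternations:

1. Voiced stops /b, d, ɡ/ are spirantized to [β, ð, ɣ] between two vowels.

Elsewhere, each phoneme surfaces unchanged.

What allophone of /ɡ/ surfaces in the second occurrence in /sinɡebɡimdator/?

/ɡ/ (between /b/ and /i/) is in the target of rule 1 but the environment (between two vowels) is not met → [ɡ].

[ɡ]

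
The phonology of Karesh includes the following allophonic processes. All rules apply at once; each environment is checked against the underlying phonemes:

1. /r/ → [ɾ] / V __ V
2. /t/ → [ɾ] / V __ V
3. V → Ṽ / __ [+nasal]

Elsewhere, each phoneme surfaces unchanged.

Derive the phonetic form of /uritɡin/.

[uɾitɡĩn]

/u/ (word-initial): rule 3 targets it, but not before a nasal consonant → unchanged [u].
/r/ meets the environment for rule 1 (between two vowels) → [ɾ].
/i/ (between /r/ and /t/) is in the target of rule 3 but the environment (before a nasal consonant) is not met → [i].
/t/ (between /i/ and /ɡ/) fails the environment for rule 2, so it stays [t].
/ɡ/ stays [ɡ].
/i/ (between /ɡ/ and /n/) occurs before a nasal consonant → [ĩ] by rule 3.
/n/ stays [n].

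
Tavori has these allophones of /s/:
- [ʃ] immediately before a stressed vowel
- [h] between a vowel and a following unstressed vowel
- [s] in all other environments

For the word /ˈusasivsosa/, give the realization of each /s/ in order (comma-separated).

[h], [h], [s], [h]

Occurrence 1 (position 2): between a vowel and a following unstressed vowel → [h].
Occurrence 2 (position 4): between a vowel and a following unstressed vowel → [h].
Occurrence 3 (position 7): no conditioning environment matches → elsewhere allophone [s].
Occurrence 4 (position 9): between a vowel and a following unstressed vowel → [h].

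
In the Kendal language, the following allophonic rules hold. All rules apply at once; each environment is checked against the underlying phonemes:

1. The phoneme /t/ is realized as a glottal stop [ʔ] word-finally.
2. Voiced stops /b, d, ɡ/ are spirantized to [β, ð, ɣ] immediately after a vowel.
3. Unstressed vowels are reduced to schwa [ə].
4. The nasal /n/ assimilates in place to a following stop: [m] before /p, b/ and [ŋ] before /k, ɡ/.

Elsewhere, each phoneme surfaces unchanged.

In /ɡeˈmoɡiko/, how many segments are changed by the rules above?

4

Segments that undergo a rule: /e/ → [ə] (rule 3); /ɡ/ → [ɣ] (rule 2); /i/ → [ə] (rule 3); /o/ → [ə] (rule 3).
All other segments surface unchanged.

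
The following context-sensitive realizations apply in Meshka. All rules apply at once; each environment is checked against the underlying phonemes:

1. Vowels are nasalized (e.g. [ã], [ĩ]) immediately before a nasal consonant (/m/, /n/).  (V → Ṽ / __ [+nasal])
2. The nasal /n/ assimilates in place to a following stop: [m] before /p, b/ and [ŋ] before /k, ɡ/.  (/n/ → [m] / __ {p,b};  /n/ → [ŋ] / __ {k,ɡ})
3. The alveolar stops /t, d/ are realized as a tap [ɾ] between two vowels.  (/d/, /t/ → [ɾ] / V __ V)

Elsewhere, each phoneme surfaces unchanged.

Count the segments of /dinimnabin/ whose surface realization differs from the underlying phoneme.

3

Segments that undergo a rule: /i/ → [ĩ] (rule 1); /i/ → [ĩ] (rule 1); /i/ → [ĩ] (rule 1).
All other segments surface unchanged.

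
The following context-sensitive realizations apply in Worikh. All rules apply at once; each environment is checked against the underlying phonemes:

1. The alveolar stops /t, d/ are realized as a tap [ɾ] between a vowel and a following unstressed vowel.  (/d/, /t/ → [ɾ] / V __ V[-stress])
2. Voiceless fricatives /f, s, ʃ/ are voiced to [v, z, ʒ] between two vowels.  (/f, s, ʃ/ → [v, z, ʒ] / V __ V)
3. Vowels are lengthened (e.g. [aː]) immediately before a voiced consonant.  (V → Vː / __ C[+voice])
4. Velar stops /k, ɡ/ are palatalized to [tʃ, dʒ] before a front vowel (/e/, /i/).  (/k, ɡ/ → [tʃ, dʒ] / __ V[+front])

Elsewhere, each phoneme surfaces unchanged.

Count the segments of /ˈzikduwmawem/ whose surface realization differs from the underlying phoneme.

Segments that undergo a rule: /u/ → [uː] (rule 3); /a/ → [aː] (rule 3); /e/ → [eː] (rule 3).
All other segments surface unchanged.

3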